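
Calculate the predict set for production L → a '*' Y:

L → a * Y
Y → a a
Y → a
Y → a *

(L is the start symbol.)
PREDICT(L → a '*' Y) = (FIRST(RHS) \ {ε}) ∪ (FOLLOW(L) if ε ∈ FIRST(RHS), i.e. RHS ⇒* ε)
FIRST(a '*' Y) = { 'a' }
ε ∉ FIRST(a '*' Y), so FOLLOW(L) is not added.
PREDICT(L → a '*' Y) = { 'a' }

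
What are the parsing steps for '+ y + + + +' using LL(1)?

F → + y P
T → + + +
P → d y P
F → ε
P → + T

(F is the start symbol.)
Stack is shown with the top on the left.

Stack    Input          Action
------------------------------
F $      + y + + + + $  output F → + y P
+ y P $  + y + + + + $  match '+'
y P $    y + + + + $    match 'y'
P $      + + + + $      output P → + T
+ T $    + + + + $      match '+'
T $      + + + $        output T → + + +
+ + + $  + + + $        match '+'
+ + $    + + $          match '+'
+ $      + $            match '+'
$        $              accept

The string is accepted.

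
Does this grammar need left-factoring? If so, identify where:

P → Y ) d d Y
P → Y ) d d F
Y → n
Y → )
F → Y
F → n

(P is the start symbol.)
Yes, P has productions with common prefix 'Y ) d d'

Left-factoring is needed when two productions for the same non-terminal
share a common prefix on the right-hand side.

Productions for P:
  P → Y ) d d Y
  P → Y ) d d F
Productions for Y:
  Y → n
  Y → )
Productions for F:
  F → Y
  F → n

Found common prefix 'Y ) d d' in productions for P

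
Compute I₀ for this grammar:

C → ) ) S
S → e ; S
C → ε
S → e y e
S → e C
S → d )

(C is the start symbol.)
{ [C → . ) ) S], [C → .], [C' → . C] }

First, augment the grammar with C' → C
I₀ = CLOSURE({ [C' → . C] }):
  [C' → . C] has the dot before C: add [C → . ) ) S], [C → .]
No further items can be added.

I₀ = { [C → . ) ) S], [C → .], [C' → . C] }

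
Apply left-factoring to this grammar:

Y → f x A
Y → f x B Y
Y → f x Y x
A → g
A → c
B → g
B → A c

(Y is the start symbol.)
Y → f x Y'
Y' → A
Y' → B Y
Y' → Y x
A → g
A → c
B → g
B → A c

Left-factoring transforms A → αβ₁ | αβ₂ into A → αA' and A' → β₁ | β₂
(α is the longest common prefix among the alternatives). Repeat until
no nonterminal has two alternatives with a common prefix.

Round 1: Y has alternatives sharing prefix 'f x'. Introduce Y': Y → f x Y'
  Add: Y' → A
  Add: Y' → B Y
  Add: Y' → Y x

No remaining common prefixes — done.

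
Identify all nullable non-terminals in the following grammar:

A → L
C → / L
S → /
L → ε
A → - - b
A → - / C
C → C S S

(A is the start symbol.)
ε-productions: L → ε
So L is immediately nullable.
A → L: every symbol on the right is nullable, so A is nullable too.
No further non-terminal can be added: every production for the remaining non-terminals contains a terminal or a non-nullable non-terminal.
Nullable = { 'A', 'L' }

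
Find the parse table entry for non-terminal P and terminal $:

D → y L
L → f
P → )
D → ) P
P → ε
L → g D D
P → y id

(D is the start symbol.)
To find M[P, $], we find productions for P where $ is in the predict set (PREDICT(N → α) = (FIRST(α) \ {ε}) ∪ (FOLLOW(N) if α ⇒* ε)).

Relevant sets:
  FOLLOW(P) = { $, ')', 'y' }

P → ): PREDICT = { ')' }
P → ε: PREDICT = { $, ')', 'y' }
  $ is in predict set, so this production goes in M[P, $]
P → y id: PREDICT = { 'y' }

M[P, $] = P → ε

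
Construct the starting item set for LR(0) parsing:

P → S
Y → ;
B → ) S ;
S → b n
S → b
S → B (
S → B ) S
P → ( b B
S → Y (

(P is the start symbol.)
{ [B → . ) S ;], [P → . ( b B], [P → . S], [P' → . P], [S → . B (], [S → . B ) S], [S → . Y (], [S → . b n], [S → . b], [Y → . ;] }

First, augment the grammar with P' → P
I₀ = CLOSURE({ [P' → . P] }):
  [P' → . P] has the dot before P: add [P → . S], [P → . ( b B]
  [P → . S] has the dot before S: add [S → . b n], [S → . b], [S → . B (], [S → . B ) S], [S → . Y (]
  [S → . B (] has the dot before B: add [B → . ) S ;]
  [S → . Y (] has the dot before Y: add [Y → . ;]
No further items can be added.

I₀ = { [B → . ) S ;], [P → . ( b B], [P → . S], [P' → . P], [S → . B (], [S → . B ) S], [S → . Y (], [S → . b n], [S → . b], [Y → . ;] }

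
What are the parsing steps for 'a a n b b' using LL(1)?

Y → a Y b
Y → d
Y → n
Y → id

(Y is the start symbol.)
LL(1) parsing maintains a stack (initially the start symbol over $) and the input. At each step: if the stack top is a terminal, match it against the current input token; if it is a non-terminal N, replace it with the RHS of M[N, lookahead] (the unique production whose predict set contains the lookahead).

Stack is shown with the top on the left.

Stack      Input        Action
------------------------------
Y $        a a n b b $  output Y → a Y b
a Y b $    a a n b b $  match 'a'
Y b $      a n b b $    output Y → a Y b
a Y b b $  a n b b $    match 'a'
Y b b $    n b b $      output Y → n
n b b $    n b b $      match 'n'
b b $      b b $        match 'b'
b $        b $          match 'b'
$          $            accept

The string is accepted.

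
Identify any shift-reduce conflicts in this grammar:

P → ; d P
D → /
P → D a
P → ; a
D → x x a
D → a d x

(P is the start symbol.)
Augment with P' → P and build the canonical LR(0) collection (I0 = CLOSURE({[P' → . P]}), then GOTO on every symbol after a dot until no new states appear). It has 15 states:
  I0: { [D → . /], [D → . a d x], [D → . x x a], [P → . ; a], [P → . ; d P], [P → . D a], [P' → . P] }  — shift
  I1: { [D → / .] }  — reduce
  I2: { [P → ; . a], [P → ; . d P] }  — shift
  I3: { [P → D . a] }  — shift
  I4: { [P' → P .] }  — accept
  I5: { [D → a . d x] }  — shift
  I6: { [D → x . x a] }  — shift
  I7: { [D → x x . a] }  — shift
  I8: { [D → x x a .] }  — reduce
  I9: { [D → a d . x] }  — shift
  I10: { [D → a d x .] }  — reduce
  I11: { [P → D a .] }  — reduce
  I12: { [P → ; a .] }  — reduce
  I13: { [D → . /], [D → . a d x], [D → . x x a], [P → . ; a], [P → . ; d P], [P → . D a], [P → ; d . P] }  — shift
  I14: { [P → ; d P .] }  — reduce

No state contains both a complete item and a shift item.

Answer: No shift-reduce conflicts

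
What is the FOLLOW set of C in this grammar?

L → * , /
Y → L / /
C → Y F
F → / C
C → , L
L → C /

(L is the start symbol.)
{ '/' }

To compute FOLLOW(C), find every occurrence of C on a right-hand side N → α C β: add FIRST(β) \ {ε}, and if β is empty or nullable also add FOLLOW(N). Iterate to a fixed point.

In F → / C: C is at the end, add FOLLOW(F)
In L → C /: C is followed by '/', add FIRST('/') \ {ε} = { '/' }

The FOLLOW sets referred to above (computed the same way, to a fixed point):
  FOLLOW(F) = { '/' }

Taking the union: FOLLOW(C) = { '/' }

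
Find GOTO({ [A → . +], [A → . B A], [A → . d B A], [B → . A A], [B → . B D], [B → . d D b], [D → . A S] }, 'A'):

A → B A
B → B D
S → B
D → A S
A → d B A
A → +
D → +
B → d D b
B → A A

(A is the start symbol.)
GOTO(I, 'A') = CLOSURE({ [A → αX.β] : [A → α.Xβ] ∈ I, X = 'A' })

Items with dot before 'A', with the dot advanced:
  [B → . A A] → [B → A . A]
  [D → . A S] → [D → A . S]
Closure of the advanced items:
  [B → A . A] has the dot before A: add [A → . B A], [A → . d B A], [A → . +]
  [D → A . S] has the dot before S: add [S → . B]
  [A → . B A] has the dot before B: add [B → . B D], [B → . d D b], [B → . A A]

GOTO = { [A → . +], [A → . B A], [A → . d B A], [B → . A A], [B → . B D], [B → . d D b], [B → A . A], [D → A . S], [S → . B] }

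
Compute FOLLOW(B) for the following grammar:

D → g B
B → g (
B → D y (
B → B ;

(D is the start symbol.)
To compute FOLLOW(B), find every occurrence of B on a right-hand side N → α B β: add FIRST(β) \ {ε}, and if β is empty or nullable also add FOLLOW(N). Iterate to a fixed point.

In D → g B: B is at the end, add FOLLOW(D)
In B → B ;: B is followed by ';', add FIRST(';') \ {ε} = { ';' }

The FOLLOW sets referred to above (computed the same way, to a fixed point):
  FOLLOW(D) = { $, 'y' }

Taking the union: FOLLOW(B) = { $, ';', 'y' }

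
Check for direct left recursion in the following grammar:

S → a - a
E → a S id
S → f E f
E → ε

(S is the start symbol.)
Direct left recursion occurs when N → N α for some non-terminal N (the right-hand side begins with the left-hand side itself).

S → a - a: starts with a
E → a S id: starts with a
S → f E f: starts with f
E → ε: starts with ε

No direct left recursion found.

Answer: No direct left recursion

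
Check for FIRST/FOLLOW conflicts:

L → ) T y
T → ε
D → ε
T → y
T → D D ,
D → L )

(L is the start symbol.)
Yes. T → y with FOLLOW(T) on { 'y' }; D → L ')' with FOLLOW(D) on { ')' }

Nullable non-terminals: D, T.
FIRST sets used below: FIRST(L) = { ')' }, FIRST(D) = { ')', ε }

D: nullable alternative(s) D → ε; FOLLOW(D) = { ')', ',' }
  D → ε: FIRST \ {ε} = { } — this is the only nullable alternative, skip
  D → L ): FIRST \ {ε} = { ')' } — overlaps FOLLOW(D) on { ')' }: CONFLICT

T: nullable alternative(s) T → ε; FOLLOW(T) = { 'y' }
  T → ε: FIRST \ {ε} = { } — this is the only nullable alternative, skip
  T → y: FIRST \ {ε} = { 'y' } — overlaps FOLLOW(T) on { 'y' }: CONFLICT
  T → D D ,: FIRST \ {ε} = { ')', ',' } — disjoint from FOLLOW(T)

L has no nullable alternative, so no FIRST/FOLLOW check is needed there.

So the grammar has 2 FIRST/FOLLOW conflicts (marked CONFLICT above).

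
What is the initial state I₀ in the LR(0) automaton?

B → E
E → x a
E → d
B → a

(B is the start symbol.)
{ [B → . E], [B → . a], [B' → . B], [E → . d], [E → . x a] }

First, augment the grammar with B' → B
I₀ = CLOSURE({ [B' → . B] }):
  [B' → . B] has the dot before B: add [B → . E], [B → . a]
  [B → . E] has the dot before E: add [E → . x a], [E → . d]
No further items can be added.

I₀ = { [B → . E], [B → . a], [B' → . B], [E → . d], [E → . x a] }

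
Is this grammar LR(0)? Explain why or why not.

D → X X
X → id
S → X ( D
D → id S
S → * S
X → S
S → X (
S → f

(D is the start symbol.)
A grammar is LR(0) if no state in the canonical LR(0) collection has:
  - both a shift item (dot before a terminal) and a complete item (shift-reduce conflict), or
  - two or more complete items (reduce-reduce conflict; the accept item [D' → D .] counts as a complete item here).

Augment with D' → D and build the canonical LR(0) collection (I0 = CLOSURE({[D' → . D]}), then GOTO on every symbol after a dot until no new states appear). It has 14 states:
  I0: { [D → . X X], [D → . id S], [D' → . D], [S → . * S], [S → . X ( D], [S → . X (], [S → . f], [X → . S], [X → . id] }  — shift
  I1: { [S → * . S], [S → . * S], [S → . X ( D], [S → . X (], [S → . f], [X → . S], [X → . id] }  — shift
  I2: { [D' → D .] }  — accept
  I3: { [X → S .] }  — reduce
  I4: { [D → X . X], [S → . * S], [S → . X ( D], [S → . X (], [S → . f], [S → X . ( D], [S → X . (], [X → . S], [X → . id] }  — shift
  I5: { [S → f .] }  — reduce
  I6: { [D → id . S], [S → . * S], [S → . X ( D], [S → . X (], [S → . f], [X → . S], [X → . id], [X → id .] }  — shift, reduce
  I7: { [D → id S .], [X → S .] }  — 2 reduces
  I8: { [S → X . ( D], [S → X . (] }  — shift
  I9: { [X → id .] }  — reduce
  I10: { [D → . X X], [D → . id S], [S → . * S], [S → . X ( D], [S → . X (], [S → . f], [S → X ( . D], [S → X ( .], [X → . S], [X → . id] }  — shift, reduce
  I11: { [S → X ( D .] }  — reduce
  I12: { [D → X X .], [S → X . ( D], [S → X . (] }  — shift, reduce
  I13: { [S → * S .], [X → S .] }  — 2 reduces

Conflict in state I6:
  Shift-reduce conflict between [X → id .] and [S → . * S]
So the grammar is NOT LR(0).

Answer: No. Shift-reduce conflict between [X → id .] and [S → . * S]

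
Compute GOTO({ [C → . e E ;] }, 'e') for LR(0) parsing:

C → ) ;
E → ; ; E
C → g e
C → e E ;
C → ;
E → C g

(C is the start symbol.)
{ [C → . ) ;], [C → . ;], [C → . e E ;], [C → . g e], [C → e . E ;], [E → . ; ; E], [E → . C g] }

GOTO(I, 'e') = CLOSURE({ [A → αX.β] : [A → α.Xβ] ∈ I, X = 'e' })

Items with dot before 'e', with the dot advanced:
  [C → . e E ;] → [C → e . E ;]
Closure of the advanced items:
  [C → e . E ;] has the dot before E: add [E → . ; ; E], [E → . C g]
  [E → . C g] has the dot before C: add [C → . ) ;], [C → . g e], [C → . e E ;], [C → . ;]

GOTO = { [C → . ) ;], [C → . ;], [C → . e E ;], [C → . g e], [C → e . E ;], [E → . ; ; E], [E → . C g] }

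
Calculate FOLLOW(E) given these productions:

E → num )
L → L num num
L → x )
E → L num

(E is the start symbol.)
{ $ }

E is the start symbol, so $ ∈ FOLLOW(E).
E does not occur on any right-hand side.

Taking the union: FOLLOW(E) = { $ }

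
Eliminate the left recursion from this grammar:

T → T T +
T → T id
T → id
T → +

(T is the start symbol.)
T is directly left-recursive. The standard transformation for
  A → A α₁ | ... | A α_m | β₁ | ... | β_n
is
  A  → β₁ A' | ... | β_n A'
  A' → α₁ A' | ... | α_m A' | ε

T → id becomes T → id T'
T → + becomes T → + T'
T → T T + becomes T' → T + T'
T → T id becomes T' → id T'
Add T' → ε

Resulting grammar:
T → id T'
T → + T'
T' → T + T'
T' → id T'
T' → ε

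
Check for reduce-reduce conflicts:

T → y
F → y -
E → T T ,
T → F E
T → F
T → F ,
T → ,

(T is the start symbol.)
A reduce-reduce conflict occurs when an LR(0) state has two complete items [A → α .] and [B → β .] — both call for a reduction, and with no lookahead the parser cannot choose between them.

Augment with T' → T and build the canonical LR(0) collection (I0 = CLOSURE({[T' → . T]}), then GOTO on every symbol after a dot until no new states appear). It has 11 states:
  I0: { [F → . y -], [T → . ,], [T → . F ,], [T → . F E], [T → . F], [T → . y], [T' → . T] }  — shift
  I1: { [T → , .] }  — reduce
  I2: { [E → . T T ,], [F → . y -], [T → . ,], [T → . F ,], [T → . F E], [T → . F], [T → . y], [T → F . ,], [T → F . E], [T → F .] }  — shift, reduce
  I3: { [T' → T .] }  — accept
  I4: { [F → y . -], [T → y .] }  — shift, reduce
  I5: { [F → y - .] }  — reduce
  I6: { [T → , .], [T → F , .] }  — 2 reduces
  I7: { [T → F E .] }  — reduce
  I8: { [E → T . T ,], [F → . y -], [T → . ,], [T → . F ,], [T → . F E], [T → . F], [T → . y] }  — shift
  I9: { [E → T T . ,] }  — shift
  I10: { [E → T T , .] }  — reduce

I6 contains complete items [T → , .], [T → F , .] — reduce-reduce conflict.

Answer: Yes — I6: [T → , .] vs [T → F , .]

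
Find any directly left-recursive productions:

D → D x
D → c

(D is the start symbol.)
D → D x: LEFT RECURSIVE (starts with D)
D → c: starts with c

The grammar has direct left recursion on: D.

Answer: Yes, D is left-recursive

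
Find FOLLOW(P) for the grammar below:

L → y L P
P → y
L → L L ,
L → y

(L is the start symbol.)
To compute FOLLOW(P), find every occurrence of P on a right-hand side N → α P β: add FIRST(β) \ {ε}, and if β is empty or nullable also add FOLLOW(N). Iterate to a fixed point.

In L → y L P: P is at the end, add FOLLOW(L)

The FOLLOW sets referred to above (computed the same way, to a fixed point):
  FOLLOW(L) = { $, ',', 'y' }

Taking the union: FOLLOW(P) = { $, ',', 'y' }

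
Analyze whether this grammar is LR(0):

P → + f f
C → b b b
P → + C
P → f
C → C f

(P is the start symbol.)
No. Shift-reduce conflict between [P → + C .] and [C → C . f]

A grammar is LR(0) if no state in the canonical LR(0) collection has:
  - both a shift item (dot before a terminal) and a complete item (shift-reduce conflict), or
  - two or more complete items (reduce-reduce conflict; the accept item [P' → P .] counts as a complete item here).

Augment with P' → P and build the canonical LR(0) collection (I0 = CLOSURE({[P' → . P]}), then GOTO on every symbol after a dot until no new states appear). It has 11 states:
  I0: { [P → . + C], [P → . + f f], [P → . f], [P' → . P] }  — shift
  I1: { [C → . C f], [C → . b b b], [P → + . C], [P → + . f f] }  — shift
  I2: { [P' → P .] }  — accept
  I3: { [P → f .] }  — reduce
  I4: { [C → C . f], [P → + C .] }  — shift, reduce
  I5: { [C → b . b b] }  — shift
  I6: { [P → + f . f] }  — shift
  I7: { [P → + f f .] }  — reduce
  I8: { [C → b b . b] }  — shift
  I9: { [C → b b b .] }  — reduce
  I10: { [C → C f .] }  — reduce

Conflict in state I4:
  Shift-reduce conflict between [P → + C .] and [C → C . f]
So the grammar is NOT LR(0).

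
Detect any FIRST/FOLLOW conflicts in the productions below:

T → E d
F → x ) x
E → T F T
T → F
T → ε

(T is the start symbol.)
Yes. T → E d with FOLLOW(T) on { 'x' }; T → F with FOLLOW(T) on { 'x' }

Nullable non-terminals: T.
FIRST sets used below: FIRST(E) = { 'x' }, FIRST(F) = { 'x' }

T: nullable alternative(s) T → ε; FOLLOW(T) = { $, 'd', 'x' }
  T → E d: FIRST \ {ε} = { 'x' } — overlaps FOLLOW(T) on { 'x' }: CONFLICT
  T → F: FIRST \ {ε} = { 'x' } — overlaps FOLLOW(T) on { 'x' }: CONFLICT
  T → ε: FIRST \ {ε} = { } — this is the only nullable alternative, skip

E, F have no nullable alternative, so no FIRST/FOLLOW check is needed there.

So the grammar has 2 FIRST/FOLLOW conflicts (marked CONFLICT above).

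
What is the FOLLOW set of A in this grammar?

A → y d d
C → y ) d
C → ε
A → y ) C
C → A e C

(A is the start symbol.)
To compute FOLLOW(A), find every occurrence of A on a right-hand side N → α A β: add FIRST(β) \ {ε}, and if β is empty or nullable also add FOLLOW(N). Iterate to a fixed point.

A is the start symbol, so $ ∈ FOLLOW(A).
In C → A e C: A is followed by e C, add FIRST(e C) \ {ε} = { 'e' }

Taking the union: FOLLOW(A) = { $, 'e' }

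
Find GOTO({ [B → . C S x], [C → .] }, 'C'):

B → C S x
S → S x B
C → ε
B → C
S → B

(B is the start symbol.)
GOTO(I, 'C') = CLOSURE({ [A → αX.β] : [A → α.Xβ] ∈ I, X = 'C' })

Items with dot before 'C', with the dot advanced:
  [B → . C S x] → [B → C . S x]
Closure of the advanced items:
  [B → C . S x] has the dot before S: add [S → . S x B], [S → . B]
  [S → . B] has the dot before B: add [B → . C S x], [B → . C]
  [B → . C S x] has the dot before C: add [C → .]

GOTO = { [B → . C S x], [B → . C], [B → C . S x], [C → .], [S → . B], [S → . S x B] }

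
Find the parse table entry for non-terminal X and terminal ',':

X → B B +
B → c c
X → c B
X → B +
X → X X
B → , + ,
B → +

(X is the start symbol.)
X → B B +, X → B +, X → X X

To find M[X, ','], we find productions for X where ',' is in the predict set (PREDICT(N → α) = (FIRST(α) \ {ε}) ∪ (FOLLOW(N) if α ⇒* ε)).

Relevant sets:
  FIRST(B) = { '+', ',', 'c' }
  FIRST(X) = { '+', ',', 'c' }

X → B B +: PREDICT = { '+', ',', 'c' }
  ',' is in predict set, so this production goes in M[X, ',']
X → c B: PREDICT = { 'c' }
X → B +: PREDICT = { '+', ',', 'c' }
  ',' is in predict set, so this production goes in M[X, ',']
X → X X: PREDICT = { '+', ',', 'c' }
  ',' is in predict set, so this production goes in M[X, ',']

M[X, ','] = X → B B +, X → B +, X → X X  (a multiply-defined cell — the grammar is not LL(1))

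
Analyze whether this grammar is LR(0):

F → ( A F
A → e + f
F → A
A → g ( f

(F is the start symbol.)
A grammar is LR(0) if no state in the canonical LR(0) collection has:
  - both a shift item (dot before a terminal) and a complete item (shift-reduce conflict), or
  - two or more complete items (reduce-reduce conflict; the accept item [F' → F .] counts as a complete item here).

Augment with F' → F and build the canonical LR(0) collection (I0 = CLOSURE({[F' → . F]}), then GOTO on every symbol after a dot until no new states appear). It has 12 states:
  I0: { [A → . e + f], [A → . g ( f], [F → . ( A F], [F → . A], [F' → . F] }  — shift
  I1: { [A → . e + f], [A → . g ( f], [F → ( . A F] }  — shift
  I2: { [F → A .] }  — reduce
  I3: { [F' → F .] }  — accept
  I4: { [A → e . + f] }  — shift
  I5: { [A → g . ( f] }  — shift
  I6: { [A → g ( . f] }  — shift
  I7: { [A → g ( f .] }  — reduce
  I8: { [A → e + . f] }  — shift
  I9: { [A → e + f .] }  — reduce
  I10: { [A → . e + f], [A → . g ( f], [F → ( A . F], [F → . ( A F], [F → . A] }  — shift
  I11: { [F → ( A F .] }  — reduce

Every state is either a pure shift/goto state or contains exactly one complete item and nothing to shift — no conflicts. The grammar is LR(0).

Answer: Yes, the grammar is LR(0)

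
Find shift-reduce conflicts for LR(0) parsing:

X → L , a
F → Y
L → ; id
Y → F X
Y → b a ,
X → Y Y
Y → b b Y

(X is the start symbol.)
Yes — I5: [F → Y .] vs [Y → . b a ,]

Augment with X' → X and build the canonical LR(0) collection (I0 = CLOSURE({[X' → . X]}), then GOTO on every symbol after a dot until no new states appear). It has 16 states:
  I0: { [F → . Y], [L → . ; id], [X → . L , a], [X → . Y Y], [X' → . X], [Y → . F X], [Y → . b a ,], [Y → . b b Y] }  — shift
  I1: { [L → ; . id] }  — shift
  I2: { [F → . Y], [L → . ; id], [X → . L , a], [X → . Y Y], [Y → . F X], [Y → . b a ,], [Y → . b b Y], [Y → F . X] }  — shift
  I3: { [X → L . , a] }  — shift
  I4: { [X' → X .] }  — accept
  I5: { [F → . Y], [F → Y .], [X → Y . Y], [Y → . F X], [Y → . b a ,], [Y → . b b Y] }  — shift, reduce
  I6: { [Y → b . a ,], [Y → b . b Y] }  — shift
  I7: { [Y → b a . ,] }  — shift
  I8: { [F → . Y], [Y → . F X], [Y → . b a ,], [Y → . b b Y], [Y → b b . Y] }  — shift
  I9: { [F → Y .], [Y → b b Y .] }  — 2 reduces
  I10: { [Y → b a , .] }  — reduce
  I11: { [F → Y .], [X → Y Y .] }  — 2 reduces
  I12: { [X → L , . a] }  — shift
  I13: { [X → L , a .] }  — reduce
  I14: { [Y → F X .] }  — reduce
  I15: { [L → ; id .] }  — reduce

I5 contains reduce item [F → Y .] and shift items [Y → . b a ,], [Y → . b b Y] — shift-reduce conflict.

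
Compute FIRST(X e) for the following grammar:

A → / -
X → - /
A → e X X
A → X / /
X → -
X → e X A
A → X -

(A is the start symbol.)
{ '-', 'e' }

FIRST sets of the non-terminals involved (from the grammar, by fixed-point iteration):
  FIRST(X) = { '-', 'e' }

To compute FIRST(X e), process the symbols left to right:
Symbol X is a non-terminal. Add FIRST(X) \ {ε} = { '-', 'e' }
X is not nullable (ε ∉ FIRST(X)), so stop here.
FIRST(X e) = { '-', 'e' }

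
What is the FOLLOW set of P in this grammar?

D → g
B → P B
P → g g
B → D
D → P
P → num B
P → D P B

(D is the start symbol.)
{ $, 'g', 'num' }

To compute FOLLOW(P), find every occurrence of P on a right-hand side N → α P β: add FIRST(β) \ {ε}, and if β is empty or nullable also add FOLLOW(N). Iterate to a fixed point.

In B → P B: P is followed by B, add FIRST(B) \ {ε} = { 'g', 'num' }
In D → P: P is at the end, add FOLLOW(D)
In P → D P B: P is followed by B, add FIRST(B) \ {ε} = { 'g', 'num' }

The FOLLOW sets referred to above (computed the same way, to a fixed point):
  FOLLOW(D) = { $, 'g', 'num' }

Taking the union: FOLLOW(P) = { $, 'g', 'num' }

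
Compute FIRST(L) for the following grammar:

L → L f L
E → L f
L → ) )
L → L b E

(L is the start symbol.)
{ ')' }

To compute FIRST(L), examine every production with L on the left-hand side, reading each right-hand side left to right until a non-nullable symbol is reached.

From L → L f L:
  - L is the symbol being defined: contributes nothing new
    L is not nullable, so stop
From L → ) ):
  - ')' is a terminal: add ')' and stop
From L → L b E:
  - L is the symbol being defined: contributes nothing new
    L is not nullable, so stop

Collecting: FIRST(L) = { ')' }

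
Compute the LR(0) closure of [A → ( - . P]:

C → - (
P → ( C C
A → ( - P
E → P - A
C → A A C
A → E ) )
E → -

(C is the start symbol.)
To compute CLOSURE, for each item [A → α.Bβ] where B is a non-terminal, add [B → .γ] for all productions B → γ; repeat for the newly added items until nothing changes.

Start with: [A → ( - . P]
  [A → ( - . P] has the dot before P: add [P → . ( C C]
No further items can be added.

CLOSURE = { [A → ( - . P], [P → . ( C C] }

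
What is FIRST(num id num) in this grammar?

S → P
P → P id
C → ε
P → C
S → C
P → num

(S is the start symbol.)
{ 'num' }

To compute FIRST(num id num), process the symbols left to right:
Symbol num is a terminal. Add 'num' and stop.
FIRST(num id num) = { 'num' }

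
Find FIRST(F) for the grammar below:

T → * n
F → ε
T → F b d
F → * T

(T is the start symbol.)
To compute FIRST(F), examine every production with F on the left-hand side, reading each right-hand side left to right until a non-nullable symbol is reached.

From F → ε:
  - ε-production, so ε ∈ FIRST(F)
From F → * T:
  - '*' is a terminal: add '*' and stop

Collecting: FIRST(F) = { '*', ε }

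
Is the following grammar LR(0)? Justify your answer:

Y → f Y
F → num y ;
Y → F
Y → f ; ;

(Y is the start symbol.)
Yes, the grammar is LR(0)

Augment with Y' → Y and build the canonical LR(0) collection (I0 = CLOSURE({[Y' → . Y]}), then GOTO on every symbol after a dot until no new states appear). It has 10 states:
  I0: { [F → . num y ;], [Y → . F], [Y → . f ; ;], [Y → . f Y], [Y' → . Y] }  — shift
  I1: { [Y → F .] }  — reduce
  I2: { [Y' → Y .] }  — accept
  I3: { [F → . num y ;], [Y → . F], [Y → . f ; ;], [Y → . f Y], [Y → f . ; ;], [Y → f . Y] }  — shift
  I4: { [F → num . y ;] }  — shift
  I5: { [F → num y . ;] }  — shift
  I6: { [F → num y ; .] }  — reduce
  I7: { [Y → f ; . ;] }  — shift
  I8: { [Y → f Y .] }  — reduce
  I9: { [Y → f ; ; .] }  — reduce

Every state is either a pure shift/goto state or contains exactly one complete item and nothing to shift — no conflicts. The grammar is LR(0).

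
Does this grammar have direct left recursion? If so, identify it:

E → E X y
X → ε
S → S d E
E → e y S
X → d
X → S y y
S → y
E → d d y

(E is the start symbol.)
Direct left recursion occurs when N → N α for some non-terminal N (the right-hand side begins with the left-hand side itself).

E → E X y: LEFT RECURSIVE (starts with E)
X → ε: starts with ε
S → S d E: LEFT RECURSIVE (starts with S)
E → e y S: starts with e
X → d: starts with d
X → S y y: starts with S
S → y: starts with y
E → d d y: starts with d

The grammar has direct left recursion on: E, S.

Answer: Yes, E, S are left-recursive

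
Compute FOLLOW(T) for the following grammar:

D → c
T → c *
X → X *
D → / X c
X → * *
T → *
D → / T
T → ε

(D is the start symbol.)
{ $ }

To compute FOLLOW(T), find every occurrence of T on a right-hand side N → α T β: add FIRST(β) \ {ε}, and if β is empty or nullable also add FOLLOW(N). Iterate to a fixed point.

In D → / T: T is at the end, add FOLLOW(D)

The FOLLOW sets referred to above (computed the same way, to a fixed point):
  FOLLOW(D) = { $ }

Taking the union: FOLLOW(T) = { $ }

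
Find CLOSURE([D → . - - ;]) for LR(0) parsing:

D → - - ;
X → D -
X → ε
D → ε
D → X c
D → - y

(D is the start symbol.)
{ [D → . - - ;] }

To compute CLOSURE, for each item [A → α.Bβ] where B is a non-terminal, add [B → .γ] for all productions B → γ; repeat for the newly added items until nothing changes.

Start with: [D → . - - ;]
The dot precedes the terminal '-', so nothing is added.

CLOSURE = { [D → . - - ;] }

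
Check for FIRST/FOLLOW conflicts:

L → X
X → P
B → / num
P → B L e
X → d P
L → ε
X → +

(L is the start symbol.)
A FIRST/FOLLOW conflict occurs when a non-terminal N has a nullable alternative N → β (β ⇒* ε) and another alternative N → α with FIRST(α) ∩ FOLLOW(N) ≠ ∅: on such a lookahead the parser cannot decide between expanding α and letting N vanish via β.

Nullable non-terminals: L.
FIRST sets used below: FIRST(X) = { '+', '/', 'd' }

L: nullable alternative(s) L → ε; FOLLOW(L) = { $, 'e' }
  L → X: FIRST \ {ε} = { '+', '/', 'd' } — disjoint from FOLLOW(L)
  L → ε: FIRST \ {ε} = { } — this is the only nullable alternative, skip

B, P, X have no nullable alternative, so no FIRST/FOLLOW check is needed there.

No FIRST/FOLLOW conflicts found.

Answer: No FIRST/FOLLOW conflicts.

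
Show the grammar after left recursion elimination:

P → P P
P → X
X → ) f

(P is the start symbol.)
P is directly left-recursive. The standard transformation for
  A → A α₁ | ... | A α_m | β₁ | ... | β_n
is
  A  → β₁ A' | ... | β_n A'
  A' → α₁ A' | ... | α_m A' | ε

P → X becomes P → X P'
P → P P becomes P' → P P'
Add P' → ε

Productions for other non-terminals are unchanged:
  X → ) f

Resulting grammar:
P → X P'
P' → P P'
P' → ε
X → ) f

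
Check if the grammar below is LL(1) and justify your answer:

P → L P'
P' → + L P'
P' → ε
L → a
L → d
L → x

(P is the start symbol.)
A grammar is LL(1) if for each non-terminal N with multiple productions, the predict sets of those productions are pairwise disjoint, where PREDICT(N → α) = (FIRST(α) \ {ε}) ∪ (FOLLOW(N) if α ⇒* ε).

Relevant sets:
  FOLLOW(P') = { $ }

For P':
  PREDICT(P' → '+' L P') = { '+' }
  PREDICT(P' → ε) = { $ }
For L:
  PREDICT(L → a) = { 'a' }
  PREDICT(L → d) = { 'd' }
  PREDICT(L → x) = { 'x' }
P has a single production, so nothing to check there.

All predict sets are disjoint. The grammar IS LL(1).

Answer: Yes, the grammar is LL(1).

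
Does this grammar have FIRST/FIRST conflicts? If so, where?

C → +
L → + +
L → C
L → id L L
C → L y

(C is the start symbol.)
FIRST sets of the non-terminals at (or reachable through a nullable prefix from) the front of some alternative:
  FIRST(L) = { '+', 'id' }
  FIRST(C) = { '+', 'id' }

Productions for C:
  C → +: FIRST = { '+' }
  C → L y: FIRST = { '+', 'id' }
Productions for L:
  L → + +: FIRST = { '+' }
  L → C: FIRST = { '+', 'id' }
  L → id L L: FIRST = { 'id' }

Conflict for C: C → + and C → L y
  Overlap: { '+' }
Conflict for L: L → + + and L → C
  Overlap: { '+' }
Conflict for L: L → C and L → id L L
  Overlap: { 'id' }

Answer: Yes. C → '+' / C → L y on { '+' }; L → '+' '+' / L → C on { '+' }; L → C / L → id L L on { 'id' }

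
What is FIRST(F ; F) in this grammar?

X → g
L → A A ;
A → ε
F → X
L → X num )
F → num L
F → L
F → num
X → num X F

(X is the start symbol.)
{ ';', 'g', 'num' }

FIRST sets of the non-terminals involved (from the grammar, by fixed-point iteration):
  FIRST(F) = { ';', 'g', 'num' }

To compute FIRST(F ; F), process the symbols left to right:
Symbol F is a non-terminal. Add FIRST(F) \ {ε} = { ';', 'g', 'num' }
F is not nullable (ε ∉ FIRST(F)), so stop here.
FIRST(F ; F) = { ';', 'g', 'num' }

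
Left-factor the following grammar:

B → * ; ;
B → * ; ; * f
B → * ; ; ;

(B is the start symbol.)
Left-factoring transforms A → αβ₁ | αβ₂ into A → αA' and A' → β₁ | β₂
(α is the longest common prefix among the alternatives). Repeat until
no nonterminal has two alternatives with a common prefix.

Round 1: B has alternatives sharing prefix '* ; ;'. Introduce B': B → * ; ; B'
  Add: B' → ε
  Add: B' → * f
  Add: B' → ;

No remaining common prefixes — done.

Resulting grammar:
B → * ; ; B'
B' → ε
B' → * f
B' → ;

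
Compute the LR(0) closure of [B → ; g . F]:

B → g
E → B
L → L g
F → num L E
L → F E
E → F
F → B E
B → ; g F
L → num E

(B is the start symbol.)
{ [B → . ; g F], [B → . g], [B → ; g . F], [F → . B E], [F → . num L E] }

To compute CLOSURE, for each item [A → α.Bβ] where B is a non-terminal, add [B → .γ] for all productions B → γ; repeat for the newly added items until nothing changes.

Start with: [B → ; g . F]
  [B → ; g . F] has the dot before F: add [F → . num L E], [F → . B E]
  [F → . B E] has the dot before B: add [B → . g], [B → . ; g F]
No further items can be added.

CLOSURE = { [B → . ; g F], [B → . g], [B → ; g . F], [F → . B E], [F → . num L E] }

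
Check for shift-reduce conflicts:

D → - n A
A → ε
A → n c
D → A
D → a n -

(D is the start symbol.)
Yes — I0: [A → .] vs [A → . n c]; I9: [A → .] vs [A → . n c]

Augment with D' → D and build the canonical LR(0) collection (I0 = CLOSURE({[D' → . D]}), then GOTO on every symbol after a dot until no new states appear). It has 11 states:
  I0: { [A → . n c], [A → .], [D → . - n A], [D → . A], [D → . a n -], [D' → . D] }  — shift, reduce
  I1: { [D → - . n A] }  — shift
  I2: { [D → A .] }  — reduce
  I3: { [D' → D .] }  — accept
  I4: { [D → a . n -] }  — shift
  I5: { [A → n . c] }  — shift
  I6: { [A → n c .] }  — reduce
  I7: { [D → a n . -] }  — shift
  I8: { [D → a n - .] }  — reduce
  I9: { [A → . n c], [A → .], [D → - n . A] }  — shift, reduce
  I10: { [D → - n A .] }  — reduce

I0 contains reduce item [A → .] and shift items [A → . n c], [D → . - n A], [D → . a n -] — shift-reduce conflict.
I9 contains reduce item [A → .] and shift item [A → . n c] — shift-reduce conflict.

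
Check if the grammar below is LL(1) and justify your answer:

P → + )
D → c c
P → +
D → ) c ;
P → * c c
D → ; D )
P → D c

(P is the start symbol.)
No. Predict set conflict for P: { '+' }

A grammar is LL(1) if for each non-terminal N with multiple productions, the predict sets of those productions are pairwise disjoint, where PREDICT(N → α) = (FIRST(α) \ {ε}) ∪ (FOLLOW(N) if α ⇒* ε).

Relevant sets:
  FIRST(D) = { ')', ';', 'c' }

For P:
  PREDICT(P → '+' ')') = { '+' }
  PREDICT(P → '+') = { '+' }
  PREDICT(P → '*' c c) = { '*' }
  PREDICT(P → D c) = { ')', ';', 'c' }
For D:
  PREDICT(D → c c) = { 'c' }
  PREDICT(D → ')' c ';') = { ')' }
  PREDICT(D → ';' D ')') = { ';' }

Conflict found: Predict set conflict for P: { '+' }
The grammar is NOT LL(1).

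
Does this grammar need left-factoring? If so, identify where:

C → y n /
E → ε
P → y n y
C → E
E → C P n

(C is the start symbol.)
No, left-factoring is not needed

Left-factoring is needed when two productions for the same non-terminal
share a common prefix on the right-hand side.

Productions for C:
  C → y n /
  C → E
Productions for E:
  E → ε
  E → C P n

No common prefixes found.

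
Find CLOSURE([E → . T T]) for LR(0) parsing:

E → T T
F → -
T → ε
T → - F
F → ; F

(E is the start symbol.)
Start with: [E → . T T]
  [E → . T T] has the dot before T: add [T → .], [T → . - F]
No further items can be added.

CLOSURE = { [E → . T T], [T → . - F], [T → .] }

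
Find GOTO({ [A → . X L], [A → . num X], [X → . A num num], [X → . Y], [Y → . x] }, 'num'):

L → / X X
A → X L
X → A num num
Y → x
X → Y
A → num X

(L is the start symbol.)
GOTO(I, 'num') = CLOSURE({ [A → αX.β] : [A → α.Xβ] ∈ I, X = 'num' })

Items with dot before 'num', with the dot advanced:
  [A → . num X] → [A → num . X]
Closure of the advanced items:
  [A → num . X] has the dot before X: add [X → . A num num], [X → . Y]
  [X → . A num num] has the dot before A: add [A → . X L], [A → . num X]
  [X → . Y] has the dot before Y: add [Y → . x]

GOTO = { [A → . X L], [A → . num X], [A → num . X], [X → . A num num], [X → . Y], [Y → . x] }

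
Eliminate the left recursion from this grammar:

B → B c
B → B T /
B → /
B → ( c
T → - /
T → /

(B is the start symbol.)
B → / B'
B → ( c B'
B' → c B'
B' → T / B'
B' → ε
T → - /
T → /

B is directly left-recursive. The standard transformation for
  A → A α₁ | ... | A α_m | β₁ | ... | β_n
is
  A  → β₁ A' | ... | β_n A'
  A' → α₁ A' | ... | α_m A' | ε

B → / becomes B → / B'
B → ( c becomes B → ( c B'
B → B c becomes B' → c B'
B → B T / becomes B' → T / B'
Add B' → ε

Productions for other non-terminals are unchanged:
  T → - /
  T → /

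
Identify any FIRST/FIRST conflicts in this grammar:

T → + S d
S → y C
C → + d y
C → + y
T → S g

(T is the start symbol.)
Yes. C → '+' d y / C → '+' y on { '+' }

FIRST sets of the non-terminals at (or reachable through a nullable prefix from) the front of some alternative:
  FIRST(S) = { 'y' }

Productions for T:
  T → + S d: FIRST = { '+' }
  T → S g: FIRST = { 'y' }
Productions for C:
  C → + d y: FIRST = { '+' }
  C → + y: FIRST = { '+' }
S has only one production, so no FIRST/FIRST conflict is possible there.

Conflict for C: C → + d y and C → + y
  Overlap: { '+' }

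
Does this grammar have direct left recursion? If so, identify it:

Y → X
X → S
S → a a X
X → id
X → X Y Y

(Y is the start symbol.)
Yes, X is left-recursive

Y → X: starts with X
X → S: starts with S
S → a a X: starts with a
X → id: starts with id
X → X Y Y: LEFT RECURSIVE (starts with X)

The grammar has direct left recursion on: X.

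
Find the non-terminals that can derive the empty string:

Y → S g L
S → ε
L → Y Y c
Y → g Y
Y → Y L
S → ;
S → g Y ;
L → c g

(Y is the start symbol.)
A non-terminal is nullable if it can derive ε (the empty string): either it has an ε-production, or it has a production whose right-hand side consists entirely of nullable non-terminals.

ε-productions: S → ε
So S is immediately nullable.
No further non-terminal can be added: every production for the remaining non-terminals contains a terminal or a non-nullable non-terminal.
Nullable = { 'S' }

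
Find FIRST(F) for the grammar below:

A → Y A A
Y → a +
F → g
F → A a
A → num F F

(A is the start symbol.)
FIRST sets of the other non-terminals involved (by the same procedure, iterated to a fixed point):
  FIRST(A) = { 'a', 'num' }

From F → g:
  - g is a terminal: add 'g' and stop
From F → A a:
  - A is a non-terminal: add FIRST(A) \ {ε} = { 'a', 'num' }
    A is not nullable, so stop

Collecting: FIRST(F) = { 'a', 'g', 'num' }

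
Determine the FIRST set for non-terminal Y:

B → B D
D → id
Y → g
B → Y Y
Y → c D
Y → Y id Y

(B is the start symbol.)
From Y → g:
  - g is a terminal: add 'g' and stop
From Y → c D:
  - c is a terminal: add 'c' and stop
From Y → Y id Y:
  - Y is the symbol being defined: contributes nothing new
    Y is not nullable, so stop

Collecting: FIRST(Y) = { 'c', 'g' }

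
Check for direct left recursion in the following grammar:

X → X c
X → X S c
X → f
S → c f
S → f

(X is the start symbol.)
X → X c: LEFT RECURSIVE (starts with X)
X → X S c: LEFT RECURSIVE (starts with X)
X → f: starts with f
S → c f: starts with c
S → f: starts with f

The grammar has direct left recursion on: X.

Answer: Yes, X is left-recursive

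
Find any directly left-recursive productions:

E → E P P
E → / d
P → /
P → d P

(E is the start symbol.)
Direct left recursion occurs when N → N α for some non-terminal N (the right-hand side begins with the left-hand side itself).

E → E P P: LEFT RECURSIVE (starts with E)
E → / d: starts with '/'
P → /: starts with '/'
P → d P: starts with d

The grammar has direct left recursion on: E.

Answer: Yes, E is left-recursive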